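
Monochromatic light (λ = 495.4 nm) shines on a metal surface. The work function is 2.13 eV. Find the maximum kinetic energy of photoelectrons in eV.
0.3727 eV

Using Einstein's photoelectric equation: KE_max = hf - φ = hc/λ - φ

First, calculate the photon energy:
E_photon = hc/λ = (6.626×10⁻³⁴ J·s)(3×10⁸ m/s) / (495.4×10⁻⁹ m)
E_photon = 2.5027 eV

Then, the maximum kinetic energy:
KE_max = E_photon - φ = 2.5027 eV - 2.13 eV = 0.3727 eV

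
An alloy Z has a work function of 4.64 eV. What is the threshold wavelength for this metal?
267.21 nm

The threshold wavelength is when the photon energy equals the work function:
hc/λ₀ = φ

Solving for λ₀:
λ₀ = hc/φ = (6.626×10⁻³⁴ J·s)(3×10⁸ m/s) / (4.64 eV × 1.602×10⁻¹⁹ J/eV)
λ₀ = 267.21 nm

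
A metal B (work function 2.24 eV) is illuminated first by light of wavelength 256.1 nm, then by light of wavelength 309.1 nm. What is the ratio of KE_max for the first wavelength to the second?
1.4687

Using Einstein's equation: KE_max = hc/λ - φ

For λ₁ = 256.1 nm:
E₁ = hc/λ₁ = 4.8412 eV
KE₁ = E₁ - φ = 4.8412 - 2.24 = 2.6012 eV

For λ₂ = 309.1 nm:
E₂ = hc/λ₂ = 4.0111 eV
KE₂ = E₂ - φ = 4.0111 - 2.24 = 1.7711 eV

Ratio: KE₁/KE₂ = 2.6012/1.7711 = 1.4687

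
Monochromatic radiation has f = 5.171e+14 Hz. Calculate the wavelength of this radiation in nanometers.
579.76 nm

Using the wave equation: c = fλ

Solving for wavelength:
λ = c/f = (3×10⁸ m/s) / (5.171e+14 Hz)
λ = 579.76 nm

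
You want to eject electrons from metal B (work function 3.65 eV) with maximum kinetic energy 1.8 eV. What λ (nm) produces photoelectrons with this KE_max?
227.49 nm

From Einstein's equation: KE_max = hc/λ - φ

Rearranging for λ:
hc/λ = KE_max + φ
λ = hc/(KE_max + φ)

Required photon energy:
E_photon = KE_max + φ = 1.8 + 3.65 = 5.45 eV

Required wavelength:
λ = hc/E_photon = (6.626×10⁻³⁴)(3×10⁸) / (5.45 × 1.602×10⁻¹⁹)
λ = 227.49 nm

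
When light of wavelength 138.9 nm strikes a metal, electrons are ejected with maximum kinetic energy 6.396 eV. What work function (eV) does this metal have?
2.53 eV

From Einstein's photoelectric equation: KE_max = hf - φ = hc/λ - φ

Rearranging for φ:
φ = hc/λ - KE_max

Calculate photon energy:
E_photon = hc/λ = 8.9261 eV

Therefore:
φ = 8.9261 - 6.396 = 2.53 eV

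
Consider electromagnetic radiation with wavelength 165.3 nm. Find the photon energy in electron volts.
7.5006 eV

Using E = hf = hc/λ:

E = hc/λ = (6.626×10⁻³⁴ J·s)(3×10⁸ m/s) / (165.3×10⁻⁹ m)
E = 7.5006 eV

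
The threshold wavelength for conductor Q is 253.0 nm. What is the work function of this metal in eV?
4.90 eV

At the threshold wavelength, photon energy equals work function:
φ = hc/λ₀

Calculating:
φ = (6.626×10⁻³⁴ J·s)(3×10⁸ m/s) / (253.0×10⁻⁹ m)
φ = 4.90 eV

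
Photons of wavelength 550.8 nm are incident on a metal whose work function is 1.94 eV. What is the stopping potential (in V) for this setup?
0.3110 V

The stopping potential V_s satisfies: eV_s = KE_max

First, find KE_max using Einstein's equation:
E_photon = hc/λ = 2.2510 eV
KE_max = E_photon - φ = 2.2510 - 1.94 = 0.3110 eV

Since eV_s = KE_max:
V_s = KE_max/e = 0.3110 V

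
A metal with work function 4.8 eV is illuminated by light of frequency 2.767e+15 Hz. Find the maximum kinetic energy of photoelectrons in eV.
6.6434 eV

Using Einstein's photoelectric equation: KE_max = hf - φ

First, calculate the photon energy:
E_photon = hf = (6.626×10⁻³⁴ J·s)(2.767e+15 Hz)
E_photon = 11.4434 eV

Then, the maximum kinetic energy:
KE_max = E_photon - φ = 11.4434 eV - 4.8 eV = 6.6434 eV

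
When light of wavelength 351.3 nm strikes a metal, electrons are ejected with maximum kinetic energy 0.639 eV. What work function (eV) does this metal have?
2.89 eV

From Einstein's photoelectric equation: KE_max = hf - φ = hc/λ - φ

Rearranging for φ:
φ = hc/λ - KE_max

Calculate photon energy:
E_photon = hc/λ = 3.5293 eV

Therefore:
φ = 3.5293 - 0.639 = 2.89 eV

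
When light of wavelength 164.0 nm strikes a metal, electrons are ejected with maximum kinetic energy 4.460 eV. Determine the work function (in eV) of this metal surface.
3.10 eV

From Einstein's photoelectric equation: KE_max = hf - φ = hc/λ - φ

Rearranging for φ:
φ = hc/λ - KE_max

Calculate photon energy:
E_photon = hc/λ = 7.5600 eV

Therefore:
φ = 7.5600 - 4.460 = 3.10 eV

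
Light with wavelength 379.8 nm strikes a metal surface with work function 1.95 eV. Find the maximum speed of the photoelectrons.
6.7999e+05 m/s

First, find the maximum kinetic energy:
E_photon = hc/λ = 3.2645 eV
KE_max = E_photon - φ = 3.2645 - 1.95 = 1.3145 eV

Convert to Joules: KE_max = 1.3145 × 1.602×10⁻¹⁹ J = 2.1060e-19 J

Then use KE = ½mv² to find velocity:
v = √(2·KE/m) = √(2 × 2.1060e-19 J / 9.109e-31 kg)
v = 6.7999e+05 m/s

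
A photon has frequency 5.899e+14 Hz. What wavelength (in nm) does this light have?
508.21 nm

Using the wave equation: c = fλ

Solving for wavelength:
λ = c/f = (3×10⁸ m/s) / (5.899e+14 Hz)
λ = 508.21 nm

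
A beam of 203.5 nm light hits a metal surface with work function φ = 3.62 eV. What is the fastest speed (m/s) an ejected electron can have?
9.3261e+05 m/s

First, find the maximum kinetic energy:
E_photon = hc/λ = 6.0926 eV
KE_max = E_photon - φ = 6.0926 - 3.62 = 2.4726 eV

Convert to Joules: KE_max = 2.4726 × 1.602×10⁻¹⁹ J = 3.9615e-19 J

Then use KE = ½mv² to find velocity:
v = √(2·KE/m) = √(2 × 3.9615e-19 J / 9.109e-31 kg)
v = 9.3261e+05 m/s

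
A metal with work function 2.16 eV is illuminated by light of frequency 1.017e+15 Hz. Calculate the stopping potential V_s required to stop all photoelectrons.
2.0460 V

The stopping potential V_s satisfies: eV_s = KE_max

First, find KE_max using Einstein's equation:
E_photon = hf = (6.626×10⁻³⁴ J·s)(1.017e+15 Hz) = 4.2060 eV
KE_max = E_photon - φ = 4.2060 - 2.16 = 2.0460 eV

Since eV_s = KE_max:
V_s = KE_max/e = 2.0460 V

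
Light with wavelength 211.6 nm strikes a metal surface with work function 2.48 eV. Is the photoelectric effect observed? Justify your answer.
Yes

For photoemission, the photon energy must exceed the work function.

Photon energy: E = hc/λ = 5.8594 eV
Work function: φ = 2.48 eV

Since E_photon (5.8594 eV) > φ (2.48 eV), photoemission WILL occur.
The threshold wavelength is λ₀ = hc/φ = 499.9 nm.
Since 211.6 nm < 499.9 nm, the light has sufficient energy.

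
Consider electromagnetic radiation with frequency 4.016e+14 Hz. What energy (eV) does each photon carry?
1.6609 eV

Using E = hf:

E = hf = (6.626×10⁻³⁴ J·s)(4.016e+14 Hz)
E = 1.6609 eV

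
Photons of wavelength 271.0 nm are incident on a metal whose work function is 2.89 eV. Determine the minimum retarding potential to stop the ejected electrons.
1.6851 V

The stopping potential V_s satisfies: eV_s = KE_max

First, find KE_max using Einstein's equation:
E_photon = hc/λ = 4.5751 eV
KE_max = E_photon - φ = 4.5751 - 2.89 = 1.6851 eV

Since eV_s = KE_max:
V_s = KE_max/e = 1.6851 V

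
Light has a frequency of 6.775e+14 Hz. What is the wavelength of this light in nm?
442.50 nm

Using the wave equation: c = fλ

Solving for wavelength:
λ = c/f = (3×10⁸ m/s) / (6.775e+14 Hz)
λ = 442.50 nm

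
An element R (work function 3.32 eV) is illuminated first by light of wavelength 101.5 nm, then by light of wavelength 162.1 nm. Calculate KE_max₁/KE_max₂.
2.0550

Using Einstein's equation: KE_max = hc/λ - φ

For λ₁ = 101.5 nm:
E₁ = hc/λ₁ = 12.2152 eV
KE₁ = E₁ - φ = 12.2152 - 3.32 = 8.8952 eV

For λ₂ = 162.1 nm:
E₂ = hc/λ₂ = 7.6486 eV
KE₂ = E₂ - φ = 7.6486 - 3.32 = 4.3286 eV

Ratio: KE₁/KE₂ = 8.8952/4.3286 = 2.0550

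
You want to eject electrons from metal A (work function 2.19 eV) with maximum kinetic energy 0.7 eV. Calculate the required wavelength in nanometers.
429.01 nm

From Einstein's equation: KE_max = hc/λ - φ

Rearranging for λ:
hc/λ = KE_max + φ
λ = hc/(KE_max + φ)

Required photon energy:
E_photon = KE_max + φ = 0.7 + 2.19 = 2.89 eV

Required wavelength:
λ = hc/E_photon = (6.626×10⁻³⁴)(3×10⁸) / (2.89 × 1.602×10⁻¹⁹)
λ = 429.01 nm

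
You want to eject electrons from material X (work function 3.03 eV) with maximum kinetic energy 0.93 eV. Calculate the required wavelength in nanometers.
313.09 nm

From Einstein's equation: KE_max = hc/λ - φ

Rearranging for λ:
hc/λ = KE_max + φ
λ = hc/(KE_max + φ)

Required photon energy:
E_photon = KE_max + φ = 0.93 + 3.03 = 3.96 eV

Required wavelength:
λ = hc/E_photon = (6.626×10⁻³⁴)(3×10⁸) / (3.96 × 1.602×10⁻¹⁹)
λ = 313.09 nm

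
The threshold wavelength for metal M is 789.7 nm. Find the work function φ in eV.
1.57 eV

At the threshold wavelength, photon energy equals work function:
φ = hc/λ₀

Calculating:
φ = (6.626×10⁻³⁴ J·s)(3×10⁸ m/s) / (789.7×10⁻⁹ m)
φ = 1.57 eV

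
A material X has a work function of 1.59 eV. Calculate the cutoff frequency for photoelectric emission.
3.8446e+14 Hz

The threshold frequency is when the photon energy equals the work function:
hf₀ = φ

Solving for f₀:
f₀ = φ/h = (1.59 eV × 1.602×10⁻¹⁹ J/eV) / (6.626×10⁻³⁴ J·s)
f₀ = 3.8446e+14 Hz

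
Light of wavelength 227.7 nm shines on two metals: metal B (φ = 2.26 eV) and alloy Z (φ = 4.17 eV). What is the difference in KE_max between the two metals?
1.9100 eV

Using KE_max = hc/λ - φ for each metal:

Photon energy: E = hc/λ = 5.4451 eV

For metal B (φ₁ = 2.26 eV):
KE₁ = E - φ₁ = 5.4451 - 2.26 = 3.1851 eV

For alloy Z (φ₂ = 4.17 eV):
KE₂ = E - φ₂ = 5.4451 - 4.17 = 1.2751 eV

Difference:
ΔKE = KE₁ - KE₂ = 3.1851 - 1.2751 = 1.9100 eV

Note: The difference equals the difference in work functions: 4.17 - 2.26 = 1.91 eV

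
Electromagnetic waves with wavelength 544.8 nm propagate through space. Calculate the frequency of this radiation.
5.5028e+14 Hz

Using the wave equation: c = fλ

Solving for frequency:
f = c/λ = (3×10⁸ m/s) / (544.8×10⁻⁹ m)
f = 5.5028e+14 Hz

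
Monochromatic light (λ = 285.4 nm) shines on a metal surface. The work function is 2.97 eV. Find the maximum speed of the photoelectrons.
6.9527e+05 m/s

First, find the maximum kinetic energy:
E_photon = hc/λ = 4.3442 eV
KE_max = E_photon - φ = 4.3442 - 2.97 = 1.3742 eV

Convert to Joules: KE_max = 1.3742 × 1.602×10⁻¹⁹ J = 2.2018e-19 J

Then use KE = ½mv² to find velocity:
v = √(2·KE/m) = √(2 × 2.2018e-19 J / 9.109e-31 kg)
v = 6.9527e+05 m/s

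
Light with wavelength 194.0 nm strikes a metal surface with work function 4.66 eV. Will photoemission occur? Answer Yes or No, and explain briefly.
Yes

For photoemission, the photon energy must exceed the work function.

Photon energy: E = hc/λ = 6.3909 eV
Work function: φ = 4.66 eV

Since E_photon (6.3909 eV) > φ (4.66 eV), photoemission WILL occur.
The threshold wavelength is λ₀ = hc/φ = 266.1 nm.
Since 194.0 nm < 266.1 nm, the light has sufficient energy.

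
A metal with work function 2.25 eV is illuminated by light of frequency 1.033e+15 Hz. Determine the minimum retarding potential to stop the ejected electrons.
2.0221 V

The stopping potential V_s satisfies: eV_s = KE_max

First, find KE_max using Einstein's equation:
E_photon = hf = (6.626×10⁻³⁴ J·s)(1.033e+15 Hz) = 4.2721 eV
KE_max = E_photon - φ = 4.2721 - 2.25 = 2.0221 eV

Since eV_s = KE_max:
V_s = KE_max/e = 2.0221 V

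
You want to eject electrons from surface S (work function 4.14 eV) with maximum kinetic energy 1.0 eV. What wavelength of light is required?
241.21 nm

From Einstein's equation: KE_max = hc/λ - φ

Rearranging for λ:
hc/λ = KE_max + φ
λ = hc/(KE_max + φ)

Required photon energy:
E_photon = KE_max + φ = 1.0 + 4.14 = 5.14 eV

Required wavelength:
λ = hc/E_photon = (6.626×10⁻³⁴)(3×10⁸) / (5.14 × 1.602×10⁻¹⁹)
λ = 241.21 nm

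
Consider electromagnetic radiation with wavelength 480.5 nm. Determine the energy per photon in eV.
2.5803 eV

Using E = hf = hc/λ:

E = hc/λ = (6.626×10⁻³⁴ J·s)(3×10⁸ m/s) / (480.5×10⁻⁹ m)
E = 2.5803 eV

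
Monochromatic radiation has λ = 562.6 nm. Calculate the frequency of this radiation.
5.3287e+14 Hz

Using the wave equation: c = fλ

Solving for frequency:
f = c/λ = (3×10⁸ m/s) / (562.6×10⁻⁹ m)
f = 5.3287e+14 Hz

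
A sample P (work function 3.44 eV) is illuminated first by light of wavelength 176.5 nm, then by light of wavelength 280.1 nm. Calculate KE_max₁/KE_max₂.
3.6339

Using Einstein's equation: KE_max = hc/λ - φ

For λ₁ = 176.5 nm:
E₁ = hc/λ₁ = 7.0246 eV
KE₁ = E₁ - φ = 7.0246 - 3.44 = 3.5846 eV

For λ₂ = 280.1 nm:
E₂ = hc/λ₂ = 4.4264 eV
KE₂ = E₂ - φ = 4.4264 - 3.44 = 0.9864 eV

Ratio: KE₁/KE₂ = 3.5846/0.9864 = 3.6339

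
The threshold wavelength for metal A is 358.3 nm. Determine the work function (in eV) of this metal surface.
3.46 eV

At the threshold wavelength, photon energy equals work function:
φ = hc/λ₀

Calculating:
φ = (6.626×10⁻³⁴ J·s)(3×10⁸ m/s) / (358.3×10⁻⁹ m)
φ = 3.46 eV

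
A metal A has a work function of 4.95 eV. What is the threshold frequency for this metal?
1.1969e+15 Hz

The threshold frequency is when the photon energy equals the work function:
hf₀ = φ

Solving for f₀:
f₀ = φ/h = (4.95 eV × 1.602×10⁻¹⁹ J/eV) / (6.626×10⁻³⁴ J·s)
f₀ = 1.1969e+15 Hz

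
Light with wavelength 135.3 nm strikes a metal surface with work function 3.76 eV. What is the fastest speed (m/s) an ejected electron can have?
1.3787e+06 m/s

First, find the maximum kinetic energy:
E_photon = hc/λ = 9.1637 eV
KE_max = E_photon - φ = 9.1637 - 3.76 = 5.4037 eV

Convert to Joules: KE_max = 5.4037 × 1.602×10⁻¹⁹ J = 8.6576e-19 J

Then use KE = ½mv² to find velocity:
v = √(2·KE/m) = √(2 × 8.6576e-19 J / 9.109e-31 kg)
v = 1.3787e+06 m/s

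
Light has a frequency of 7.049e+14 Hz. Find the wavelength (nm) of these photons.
425.30 nm

Using the wave equation: c = fλ

Solving for wavelength:
λ = c/f = (3×10⁸ m/s) / (7.049e+14 Hz)
λ = 425.30 nm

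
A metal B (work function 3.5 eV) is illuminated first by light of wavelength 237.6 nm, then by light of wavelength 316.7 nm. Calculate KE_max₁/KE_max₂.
4.1414

Using Einstein's equation: KE_max = hc/λ - φ

For λ₁ = 237.6 nm:
E₁ = hc/λ₁ = 5.2182 eV
KE₁ = E₁ - φ = 5.2182 - 3.5 = 1.7182 eV

For λ₂ = 316.7 nm:
E₂ = hc/λ₂ = 3.9149 eV
KE₂ = E₂ - φ = 3.9149 - 3.5 = 0.4149 eV

Ratio: KE₁/KE₂ = 1.7182/0.4149 = 4.1414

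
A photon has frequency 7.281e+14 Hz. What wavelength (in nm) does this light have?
411.75 nm

Using the wave equation: c = fλ

Solving for wavelength:
λ = c/f = (3×10⁸ m/s) / (7.281e+14 Hz)
λ = 411.75 nm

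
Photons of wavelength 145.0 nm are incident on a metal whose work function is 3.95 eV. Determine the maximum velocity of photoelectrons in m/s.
1.2721e+06 m/s

First, find the maximum kinetic energy:
E_photon = hc/λ = 8.5506 eV
KE_max = E_photon - φ = 8.5506 - 3.95 = 4.6006 eV

Convert to Joules: KE_max = 4.6006 × 1.602×10⁻¹⁹ J = 7.3710e-19 J

Then use KE = ½mv² to find velocity:
v = √(2·KE/m) = √(2 × 7.3710e-19 J / 9.109e-31 kg)
v = 1.2721e+06 m/s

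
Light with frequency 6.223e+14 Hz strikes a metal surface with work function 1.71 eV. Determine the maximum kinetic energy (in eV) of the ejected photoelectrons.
0.8636 eV

Using Einstein's photoelectric equation: KE_max = hf - φ

First, calculate the photon energy:
E_photon = hf = (6.626×10⁻³⁴ J·s)(6.223e+14 Hz)
E_photon = 2.5736 eV

Then, the maximum kinetic energy:
KE_max = E_photon - φ = 2.5736 eV - 1.71 eV = 0.8636 eV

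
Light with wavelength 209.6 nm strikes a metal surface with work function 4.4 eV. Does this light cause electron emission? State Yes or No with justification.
Yes

For photoemission, the photon energy must exceed the work function.

Photon energy: E = hc/λ = 5.9153 eV
Work function: φ = 4.4 eV

Since E_photon (5.9153 eV) > φ (4.4 eV), photoemission WILL occur.
The threshold wavelength is λ₀ = hc/φ = 281.8 nm.
Since 209.6 nm < 281.8 nm, the light has sufficient energy.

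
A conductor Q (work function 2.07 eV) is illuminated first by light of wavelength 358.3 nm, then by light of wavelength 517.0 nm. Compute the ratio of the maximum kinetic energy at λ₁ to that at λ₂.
4.2370

Using Einstein's equation: KE_max = hc/λ - φ

For λ₁ = 358.3 nm:
E₁ = hc/λ₁ = 3.4603 eV
KE₁ = E₁ - φ = 3.4603 - 2.07 = 1.3903 eV

For λ₂ = 517.0 nm:
E₂ = hc/λ₂ = 2.3981 eV
KE₂ = E₂ - φ = 2.3981 - 2.07 = 0.3281 eV

Ratio: KE₁/KE₂ = 1.3903/0.3281 = 4.2370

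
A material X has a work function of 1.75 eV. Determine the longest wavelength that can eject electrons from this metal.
708.48 nm

The threshold wavelength is when the photon energy equals the work function:
hc/λ₀ = φ

Solving for λ₀:
λ₀ = hc/φ = (6.626×10⁻³⁴ J·s)(3×10⁸ m/s) / (1.75 eV × 1.602×10⁻¹⁹ J/eV)
λ₀ = 708.48 nm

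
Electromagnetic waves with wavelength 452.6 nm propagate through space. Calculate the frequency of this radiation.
6.6238e+14 Hz

Using the wave equation: c = fλ

Solving for frequency:
f = c/λ = (3×10⁸ m/s) / (452.6×10⁻⁹ m)
f = 6.6238e+14 Hz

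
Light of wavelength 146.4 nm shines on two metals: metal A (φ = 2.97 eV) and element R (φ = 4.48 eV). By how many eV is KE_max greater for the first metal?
1.5100 eV

Using KE_max = hc/λ - φ for each metal:

Photon energy: E = hc/λ = 8.4689 eV

For metal A (φ₁ = 2.97 eV):
KE₁ = E - φ₁ = 8.4689 - 2.97 = 5.4989 eV

For element R (φ₂ = 4.48 eV):
KE₂ = E - φ₂ = 8.4689 - 4.48 = 3.9889 eV

Difference:
ΔKE = KE₁ - KE₂ = 5.4989 - 3.9889 = 1.5100 eV

Note: The difference equals the difference in work functions: 4.48 - 2.97 = 1.51 eV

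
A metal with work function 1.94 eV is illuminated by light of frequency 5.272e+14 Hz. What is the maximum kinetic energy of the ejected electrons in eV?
0.2403 eV

Using Einstein's photoelectric equation: KE_max = hf - φ

First, calculate the photon energy:
E_photon = hf = (6.626×10⁻³⁴ J·s)(5.272e+14 Hz)
E_photon = 2.1803 eV

Then, the maximum kinetic energy:
KE_max = E_photon - φ = 2.1803 eV - 1.94 eV = 0.2403 eV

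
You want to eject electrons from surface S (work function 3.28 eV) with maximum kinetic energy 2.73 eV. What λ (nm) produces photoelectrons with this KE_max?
206.30 nm

From Einstein's equation: KE_max = hc/λ - φ

Rearranging for λ:
hc/λ = KE_max + φ
λ = hc/(KE_max + φ)

Required photon energy:
E_photon = KE_max + φ = 2.73 + 3.28 = 6.01 eV

Required wavelength:
λ = hc/E_photon = (6.626×10⁻³⁴)(3×10⁸) / (6.01 × 1.602×10⁻¹⁹)
λ = 206.30 nm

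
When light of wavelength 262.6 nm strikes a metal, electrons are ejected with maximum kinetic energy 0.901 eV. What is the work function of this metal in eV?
3.82 eV

From Einstein's photoelectric equation: KE_max = hf - φ = hc/λ - φ

Rearranging for φ:
φ = hc/λ - KE_max

Calculate photon energy:
E_photon = hc/λ = 4.7214 eV

Therefore:
φ = 4.7214 - 0.901 = 3.82 eV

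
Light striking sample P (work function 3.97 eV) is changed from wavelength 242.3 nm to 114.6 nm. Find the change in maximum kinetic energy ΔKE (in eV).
5.7019 eV

Using Einstein's equation: KE_max = hc/λ - φ

For λ₁ = 242.3 nm:
KE₁ = hc/λ₁ - φ = 5.1170 - 3.97 = 1.1470 eV

For λ₂ = 114.6 nm:
KE₂ = hc/λ₂ - φ = 10.8189 - 3.97 = 6.8489 eV

Change in KE:
ΔKE = KE₂ - KE₁ = 6.8489 - 1.1470 = 5.7019 eV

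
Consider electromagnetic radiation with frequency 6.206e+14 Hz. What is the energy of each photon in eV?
2.5666 eV

Using E = hf:

E = hf = (6.626×10⁻³⁴ J·s)(6.206e+14 Hz)
E = 2.5666 eV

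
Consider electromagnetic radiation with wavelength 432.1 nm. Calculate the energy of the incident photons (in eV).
2.8693 eV

Using E = hf = hc/λ:

E = hc/λ = (6.626×10⁻³⁴ J·s)(3×10⁸ m/s) / (432.1×10⁻⁹ m)
E = 2.8693 eV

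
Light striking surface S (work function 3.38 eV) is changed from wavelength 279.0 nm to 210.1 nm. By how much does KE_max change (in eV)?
1.4573 eV

Using Einstein's equation: KE_max = hc/λ - φ

For λ₁ = 279.0 nm:
KE₁ = hc/λ₁ - φ = 4.4439 - 3.38 = 1.0639 eV

For λ₂ = 210.1 nm:
KE₂ = hc/λ₂ - φ = 5.9012 - 3.38 = 2.5212 eV

Change in KE:
ΔKE = KE₂ - KE₁ = 2.5212 - 1.0639 = 1.4573 eV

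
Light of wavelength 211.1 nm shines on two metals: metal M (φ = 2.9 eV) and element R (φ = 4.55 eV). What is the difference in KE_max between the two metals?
1.6500 eV

Using KE_max = hc/λ - φ for each metal:

Photon energy: E = hc/λ = 5.8732 eV

For metal M (φ₁ = 2.9 eV):
KE₁ = E - φ₁ = 5.8732 - 2.9 = 2.9732 eV

For element R (φ₂ = 4.55 eV):
KE₂ = E - φ₂ = 5.8732 - 4.55 = 1.3232 eV

Difference:
ΔKE = KE₁ - KE₂ = 2.9732 - 1.3232 = 1.6500 eV

Note: The difference equals the difference in work functions: 4.55 - 2.9 = 1.65 eV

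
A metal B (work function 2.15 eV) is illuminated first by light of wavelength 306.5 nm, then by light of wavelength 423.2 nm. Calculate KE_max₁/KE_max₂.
2.4307

Using Einstein's equation: KE_max = hc/λ - φ

For λ₁ = 306.5 nm:
E₁ = hc/λ₁ = 4.0452 eV
KE₁ = E₁ - φ = 4.0452 - 2.15 = 1.8952 eV

For λ₂ = 423.2 nm:
E₂ = hc/λ₂ = 2.9297 eV
KE₂ = E₂ - φ = 2.9297 - 2.15 = 0.7797 eV

Ratio: KE₁/KE₂ = 1.8952/0.7797 = 2.4307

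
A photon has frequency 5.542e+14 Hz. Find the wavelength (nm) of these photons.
540.95 nm

Using the wave equation: c = fλ

Solving for wavelength:
λ = c/f = (3×10⁸ m/s) / (5.542e+14 Hz)
λ = 540.95 nm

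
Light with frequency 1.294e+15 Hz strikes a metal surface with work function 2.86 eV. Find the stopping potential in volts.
2.4916 V

The stopping potential V_s satisfies: eV_s = KE_max

First, find KE_max using Einstein's equation:
E_photon = hf = (6.626×10⁻³⁴ J·s)(1.294e+15 Hz) = 5.3516 eV
KE_max = E_photon - φ = 5.3516 - 2.86 = 2.4916 eV

Since eV_s = KE_max:
V_s = KE_max/e = 2.4916 V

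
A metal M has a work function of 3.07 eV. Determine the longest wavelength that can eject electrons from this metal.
403.86 nm

The threshold wavelength is when the photon energy equals the work function:
hc/λ₀ = φ

Solving for λ₀:
λ₀ = hc/φ = (6.626×10⁻³⁴ J·s)(3×10⁸ m/s) / (3.07 eV × 1.602×10⁻¹⁹ J/eV)
λ₀ = 403.86 nm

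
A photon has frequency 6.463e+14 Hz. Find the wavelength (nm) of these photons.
463.86 nm

Using the wave equation: c = fλ

Solving for wavelength:
λ = c/f = (3×10⁸ m/s) / (6.463e+14 Hz)
λ = 463.86 nm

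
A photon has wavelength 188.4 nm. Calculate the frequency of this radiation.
1.5913e+15 Hz

Using the wave equation: c = fλ

Solving for frequency:
f = c/λ = (3×10⁸ m/s) / (188.4×10⁻⁹ m)
f = 1.5913e+15 Hz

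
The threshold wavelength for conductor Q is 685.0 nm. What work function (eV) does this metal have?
1.81 eV

At the threshold wavelength, photon energy equals work function:
φ = hc/λ₀

Calculating:
φ = (6.626×10⁻³⁴ J·s)(3×10⁸ m/s) / (685.0×10⁻⁹ m)
φ = 1.81 eV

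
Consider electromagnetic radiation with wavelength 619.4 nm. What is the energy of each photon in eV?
2.0017 eV

Using E = hf = hc/λ:

E = hc/λ = (6.626×10⁻³⁴ J·s)(3×10⁸ m/s) / (619.4×10⁻⁹ m)
E = 2.0017 eV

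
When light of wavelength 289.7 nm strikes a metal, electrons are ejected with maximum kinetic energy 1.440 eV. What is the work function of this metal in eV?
2.84 eV

From Einstein's photoelectric equation: KE_max = hf - φ = hc/λ - φ

Rearranging for φ:
φ = hc/λ - KE_max

Calculate photon energy:
E_photon = hc/λ = 4.2797 eV

Therefore:
φ = 4.2797 - 1.440 = 2.84 eV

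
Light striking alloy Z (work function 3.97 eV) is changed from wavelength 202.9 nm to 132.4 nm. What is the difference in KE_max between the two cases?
3.2538 eV

Using Einstein's equation: KE_max = hc/λ - φ

For λ₁ = 202.9 nm:
KE₁ = hc/λ₁ - φ = 6.1106 - 3.97 = 2.1406 eV

For λ₂ = 132.4 nm:
KE₂ = hc/λ₂ - φ = 9.3644 - 3.97 = 5.3944 eV

Change in KE:
ΔKE = KE₂ - KE₁ = 5.3944 - 2.1406 = 3.2538 eV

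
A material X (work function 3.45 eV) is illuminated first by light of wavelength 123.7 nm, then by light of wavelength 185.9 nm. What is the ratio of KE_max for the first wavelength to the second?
2.0417

Using Einstein's equation: KE_max = hc/λ - φ

For λ₁ = 123.7 nm:
E₁ = hc/λ₁ = 10.0230 eV
KE₁ = E₁ - φ = 10.0230 - 3.45 = 6.5730 eV

For λ₂ = 185.9 nm:
E₂ = hc/λ₂ = 6.6694 eV
KE₂ = E₂ - φ = 6.6694 - 3.45 = 3.2194 eV

Ratio: KE₁/KE₂ = 6.5730/3.2194 = 2.0417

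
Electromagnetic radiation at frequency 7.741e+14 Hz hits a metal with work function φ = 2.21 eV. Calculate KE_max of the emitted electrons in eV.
0.9914 eV

Using Einstein's photoelectric equation: KE_max = hf - φ

First, calculate the photon energy:
E_photon = hf = (6.626×10⁻³⁴ J·s)(7.741e+14 Hz)
E_photon = 3.2014 eV

Then, the maximum kinetic energy:
KE_max = E_photon - φ = 3.2014 eV - 2.21 eV = 0.9914 eV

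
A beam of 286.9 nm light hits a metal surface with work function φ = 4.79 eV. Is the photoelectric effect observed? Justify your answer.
No

For photoemission, the photon energy must exceed the work function.

Photon energy: E = hc/λ = 4.3215 eV
Work function: φ = 4.79 eV

Since E_photon (4.3215 eV) < φ (4.79 eV), photoemission will NOT occur.
The threshold wavelength is λ₀ = hc/φ = 258.8 nm.
Since 286.9 nm > 258.8 nm, the photons lack sufficient energy.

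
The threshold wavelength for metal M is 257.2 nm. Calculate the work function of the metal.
4.82 eV

At the threshold wavelength, photon energy equals work function:
φ = hc/λ₀

Calculating:
φ = (6.626×10⁻³⁴ J·s)(3×10⁸ m/s) / (257.2×10⁻⁹ m)
φ = 4.82 eV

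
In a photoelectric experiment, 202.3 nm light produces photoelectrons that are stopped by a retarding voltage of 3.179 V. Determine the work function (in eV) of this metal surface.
2.95 eV

The stopping potential gives the maximum kinetic energy: KE_max = eV_s = 3.179 eV

From Einstein's photoelectric equation: KE_max = hc/λ - φ
Rearranging: φ = hc/λ - KE_max

Calculate photon energy:
E_photon = hc/λ = (6.626×10⁻³⁴ J·s)(3×10⁸ m/s) / (202.3×10⁻⁹ m) = 6.1287 eV

Therefore:
φ = 6.1287 - 3.179 = 2.95 eV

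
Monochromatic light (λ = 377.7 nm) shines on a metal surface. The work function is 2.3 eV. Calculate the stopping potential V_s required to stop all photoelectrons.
0.9826 V

The stopping potential V_s satisfies: eV_s = KE_max

First, find KE_max using Einstein's equation:
E_photon = hc/λ = 3.2826 eV
KE_max = E_photon - φ = 3.2826 - 2.3 = 0.9826 eV

Since eV_s = KE_max:
V_s = KE_max/e = 0.9826 V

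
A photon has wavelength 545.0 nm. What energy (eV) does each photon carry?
2.2749 eV

Using E = hf = hc/λ:

E = hc/λ = (6.626×10⁻³⁴ J·s)(3×10⁸ m/s) / (545.0×10⁻⁹ m)
E = 2.2749 eV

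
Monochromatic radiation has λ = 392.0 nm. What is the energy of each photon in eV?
3.1629 eV

Using E = hf = hc/λ:

E = hc/λ = (6.626×10⁻³⁴ J·s)(3×10⁸ m/s) / (392.0×10⁻⁹ m)
E = 3.1629 eV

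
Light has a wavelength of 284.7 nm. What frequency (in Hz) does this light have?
1.0530e+15 Hz

Using the wave equation: c = fλ

Solving for frequency:
f = c/λ = (3×10⁸ m/s) / (284.7×10⁻⁹ m)
f = 1.0530e+15 Hz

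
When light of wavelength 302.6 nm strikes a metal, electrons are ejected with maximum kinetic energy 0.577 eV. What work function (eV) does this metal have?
3.52 eV

From Einstein's photoelectric equation: KE_max = hf - φ = hc/λ - φ

Rearranging for φ:
φ = hc/λ - KE_max

Calculate photon energy:
E_photon = hc/λ = 4.0973 eV

Therefore:
φ = 4.0973 - 0.577 = 3.52 eV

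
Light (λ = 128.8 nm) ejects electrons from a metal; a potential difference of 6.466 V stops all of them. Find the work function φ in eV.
3.16 eV

The stopping potential gives the maximum kinetic energy: KE_max = eV_s = 6.466 eV

From Einstein's photoelectric equation: KE_max = hc/λ - φ
Rearranging: φ = hc/λ - KE_max

Calculate photon energy:
E_photon = hc/λ = (6.626×10⁻³⁴ J·s)(3×10⁸ m/s) / (128.8×10⁻⁹ m) = 9.6261 eV

Therefore:
φ = 9.6261 - 6.466 = 3.16 eV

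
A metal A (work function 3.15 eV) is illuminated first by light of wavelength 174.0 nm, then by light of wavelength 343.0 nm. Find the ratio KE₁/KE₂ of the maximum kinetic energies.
8.5550

Using Einstein's equation: KE_max = hc/λ - φ

For λ₁ = 174.0 nm:
E₁ = hc/λ₁ = 7.1255 eV
KE₁ = E₁ - φ = 7.1255 - 3.15 = 3.9755 eV

For λ₂ = 343.0 nm:
E₂ = hc/λ₂ = 3.6147 eV
KE₂ = E₂ - φ = 3.6147 - 3.15 = 0.4647 eV

Ratio: KE₁/KE₂ = 3.9755/0.4647 = 8.5550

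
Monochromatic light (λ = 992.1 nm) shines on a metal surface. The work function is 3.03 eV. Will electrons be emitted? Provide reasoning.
No

For photoemission, the photon energy must exceed the work function.

Photon energy: E = hc/λ = 1.2497 eV
Work function: φ = 3.03 eV

Since E_photon (1.2497 eV) < φ (3.03 eV), photoemission will NOT occur.
The threshold wavelength is λ₀ = hc/φ = 409.2 nm.
Since 992.1 nm > 409.2 nm, the photons lack sufficient energy.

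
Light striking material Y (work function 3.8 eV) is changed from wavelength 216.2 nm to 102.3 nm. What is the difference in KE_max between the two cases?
6.3850 eV

Using Einstein's equation: KE_max = hc/λ - φ

For λ₁ = 216.2 nm:
KE₁ = hc/λ₁ - φ = 5.7347 - 3.8 = 1.9347 eV

For λ₂ = 102.3 nm:
KE₂ = hc/λ₂ - φ = 12.1197 - 3.8 = 8.3197 eV

Change in KE:
ΔKE = KE₂ - KE₁ = 8.3197 - 1.9347 = 6.3850 eV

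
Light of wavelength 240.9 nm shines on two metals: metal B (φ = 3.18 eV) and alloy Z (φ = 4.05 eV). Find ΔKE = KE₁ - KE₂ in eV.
0.8700 eV

Using KE_max = hc/λ - φ for each metal:

Photon energy: E = hc/λ = 5.1467 eV

For metal B (φ₁ = 3.18 eV):
KE₁ = E - φ₁ = 5.1467 - 3.18 = 1.9667 eV

For alloy Z (φ₂ = 4.05 eV):
KE₂ = E - φ₂ = 5.1467 - 4.05 = 1.0967 eV

Difference:
ΔKE = KE₁ - KE₂ = 1.9667 - 1.0967 = 0.8700 eV

Note: The difference equals the difference in work functions: 4.05 - 3.18 = 0.87 eV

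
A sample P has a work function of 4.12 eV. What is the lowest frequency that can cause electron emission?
9.9621e+14 Hz

The threshold frequency is when the photon energy equals the work function:
hf₀ = φ

Solving for f₀:
f₀ = φ/h = (4.12 eV × 1.602×10⁻¹⁹ J/eV) / (6.626×10⁻³⁴ J·s)
f₀ = 9.9621e+14 Hz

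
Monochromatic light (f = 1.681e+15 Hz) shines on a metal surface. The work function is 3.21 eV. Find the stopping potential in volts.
3.7421 V

The stopping potential V_s satisfies: eV_s = KE_max

First, find KE_max using Einstein's equation:
E_photon = hf = (6.626×10⁻³⁴ J·s)(1.681e+15 Hz) = 6.9521 eV
KE_max = E_photon - φ = 6.9521 - 3.21 = 3.7421 eV

Since eV_s = KE_max:
V_s = KE_max/e = 3.7421 V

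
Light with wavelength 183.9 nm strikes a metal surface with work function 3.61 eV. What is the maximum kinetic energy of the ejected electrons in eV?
3.1319 eV

Using Einstein's photoelectric equation: KE_max = hf - φ = hc/λ - φ

First, calculate the photon energy:
E_photon = hc/λ = (6.626×10⁻³⁴ J·s)(3×10⁸ m/s) / (183.9×10⁻⁹ m)
E_photon = 6.7419 eV

Then, the maximum kinetic energy:
KE_max = E_photon - φ = 6.7419 eV - 3.61 eV = 3.1319 eV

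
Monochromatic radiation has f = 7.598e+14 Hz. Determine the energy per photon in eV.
3.1423 eV

Using E = hf:

E = hf = (6.626×10⁻³⁴ J·s)(7.598e+14 Hz)
E = 3.1423 eV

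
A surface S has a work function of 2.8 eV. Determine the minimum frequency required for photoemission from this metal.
6.7704e+14 Hz

The threshold frequency is when the photon energy equals the work function:
hf₀ = φ

Solving for f₀:
f₀ = φ/h = (2.8 eV × 1.602×10⁻¹⁹ J/eV) / (6.626×10⁻³⁴ J·s)
f₀ = 6.7704e+14 Hz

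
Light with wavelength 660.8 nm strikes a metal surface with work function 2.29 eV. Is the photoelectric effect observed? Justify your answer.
No

For photoemission, the photon energy must exceed the work function.

Photon energy: E = hc/λ = 1.8763 eV
Work function: φ = 2.29 eV

Since E_photon (1.8763 eV) < φ (2.29 eV), photoemission will NOT occur.
The threshold wavelength is λ₀ = hc/φ = 541.4 nm.
Since 660.8 nm > 541.4 nm, the photons lack sufficient energy.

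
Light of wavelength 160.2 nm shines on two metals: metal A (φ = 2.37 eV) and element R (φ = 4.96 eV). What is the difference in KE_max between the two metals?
2.5900 eV

Using KE_max = hc/λ - φ for each metal:

Photon energy: E = hc/λ = 7.7393 eV

For metal A (φ₁ = 2.37 eV):
KE₁ = E - φ₁ = 7.7393 - 2.37 = 5.3693 eV

For element R (φ₂ = 4.96 eV):
KE₂ = E - φ₂ = 7.7393 - 4.96 = 2.7793 eV

Difference:
ΔKE = KE₁ - KE₂ = 5.3693 - 2.7793 = 2.5900 eV

Note: The difference equals the difference in work functions: 4.96 - 2.37 = 2.59 eV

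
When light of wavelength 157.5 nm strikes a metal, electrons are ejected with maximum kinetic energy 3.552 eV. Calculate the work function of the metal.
4.32 eV

From Einstein's photoelectric equation: KE_max = hf - φ = hc/λ - φ

Rearranging for φ:
φ = hc/λ - KE_max

Calculate photon energy:
E_photon = hc/λ = 7.8720 eV

Therefore:
φ = 7.8720 - 3.552 = 4.32 eV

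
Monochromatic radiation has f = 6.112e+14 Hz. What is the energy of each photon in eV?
2.5277 eV

Using E = hf:

E = hf = (6.626×10⁻³⁴ J·s)(6.112e+14 Hz)
E = 2.5277 eV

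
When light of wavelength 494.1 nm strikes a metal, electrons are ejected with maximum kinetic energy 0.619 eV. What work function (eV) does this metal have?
1.89 eV

From Einstein's photoelectric equation: KE_max = hf - φ = hc/λ - φ

Rearranging for φ:
φ = hc/λ - KE_max

Calculate photon energy:
E_photon = hc/λ = 2.5093 eV

Therefore:
φ = 2.5093 - 0.619 = 1.89 eV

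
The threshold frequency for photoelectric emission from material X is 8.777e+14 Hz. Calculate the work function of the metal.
3.63 eV

At the threshold frequency, photon energy equals work function:
φ = hf₀

Calculating:
φ = (6.626×10⁻³⁴ J·s)(8.777e+14 Hz)
φ = 3.63 eV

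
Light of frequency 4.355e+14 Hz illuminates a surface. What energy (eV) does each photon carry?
1.8011 eV

Using E = hf:

E = hf = (6.626×10⁻³⁴ J·s)(4.355e+14 Hz)
E = 1.8011 eV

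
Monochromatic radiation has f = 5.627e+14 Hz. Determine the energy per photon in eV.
2.3271 eV

Using E = hf:

E = hf = (6.626×10⁻³⁴ J·s)(5.627e+14 Hz)
E = 2.3271 eV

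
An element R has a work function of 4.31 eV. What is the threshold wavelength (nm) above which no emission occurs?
287.67 nm

The threshold wavelength is when the photon energy equals the work function:
hc/λ₀ = φ

Solving for λ₀:
λ₀ = hc/φ = (6.626×10⁻³⁴ J·s)(3×10⁸ m/s) / (4.31 eV × 1.602×10⁻¹⁹ J/eV)
λ₀ = 287.67 nm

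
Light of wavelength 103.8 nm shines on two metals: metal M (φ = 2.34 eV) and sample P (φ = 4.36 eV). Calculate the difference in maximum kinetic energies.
2.0200 eV

Using KE_max = hc/λ - φ for each metal:

Photon energy: E = hc/λ = 11.9445 eV

For metal M (φ₁ = 2.34 eV):
KE₁ = E - φ₁ = 11.9445 - 2.34 = 9.6045 eV

For sample P (φ₂ = 4.36 eV):
KE₂ = E - φ₂ = 11.9445 - 4.36 = 7.5845 eV

Difference:
ΔKE = KE₁ - KE₂ = 9.6045 - 7.5845 = 2.0200 eV

Note: The difference equals the difference in work functions: 4.36 - 2.34 = 2.02 eV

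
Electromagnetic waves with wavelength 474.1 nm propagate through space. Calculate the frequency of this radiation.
6.3234e+14 Hz

Using the wave equation: c = fλ

Solving for frequency:
f = c/λ = (3×10⁸ m/s) / (474.1×10⁻⁹ m)
f = 6.3234e+14 Hz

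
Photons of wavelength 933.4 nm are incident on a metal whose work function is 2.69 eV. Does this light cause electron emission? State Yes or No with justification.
No

For photoemission, the photon energy must exceed the work function.

Photon energy: E = hc/λ = 1.3283 eV
Work function: φ = 2.69 eV

Since E_photon (1.3283 eV) < φ (2.69 eV), photoemission will NOT occur.
The threshold wavelength is λ₀ = hc/φ = 460.9 nm.
Since 933.4 nm > 460.9 nm, the photons lack sufficient energy.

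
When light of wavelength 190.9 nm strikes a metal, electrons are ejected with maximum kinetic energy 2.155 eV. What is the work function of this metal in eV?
4.34 eV

From Einstein's photoelectric equation: KE_max = hf - φ = hc/λ - φ

Rearranging for φ:
φ = hc/λ - KE_max

Calculate photon energy:
E_photon = hc/λ = 6.4947 eV

Therefore:
φ = 6.4947 - 2.155 = 4.34 eV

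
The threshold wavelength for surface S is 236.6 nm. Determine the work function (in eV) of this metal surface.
5.24 eV

At the threshold wavelength, photon energy equals work function:
φ = hc/λ₀

Calculating:
φ = (6.626×10⁻³⁴ J·s)(3×10⁸ m/s) / (236.6×10⁻⁹ m)
φ = 5.24 eV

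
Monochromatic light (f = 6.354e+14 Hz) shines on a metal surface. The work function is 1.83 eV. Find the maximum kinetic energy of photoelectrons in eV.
0.7978 eV

Using Einstein's photoelectric equation: KE_max = hf - φ

First, calculate the photon energy:
E_photon = hf = (6.626×10⁻³⁴ J·s)(6.354e+14 Hz)
E_photon = 2.6278 eV

Then, the maximum kinetic energy:
KE_max = E_photon - φ = 2.6278 eV - 1.83 eV = 0.7978 eV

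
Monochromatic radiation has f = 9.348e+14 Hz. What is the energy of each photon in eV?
3.8660 eV

Using E = hf:

E = hf = (6.626×10⁻³⁴ J·s)(9.348e+14 Hz)
E = 3.8660 eV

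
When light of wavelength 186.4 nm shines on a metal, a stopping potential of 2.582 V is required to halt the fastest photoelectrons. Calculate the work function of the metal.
4.07 eV

The stopping potential gives the maximum kinetic energy: KE_max = eV_s = 2.582 eV

From Einstein's photoelectric equation: KE_max = hc/λ - φ
Rearranging: φ = hc/λ - KE_max

Calculate photon energy:
E_photon = hc/λ = (6.626×10⁻³⁴ J·s)(3×10⁸ m/s) / (186.4×10⁻⁹ m) = 6.6515 eV

Therefore:
φ = 6.6515 - 2.582 = 4.07 eV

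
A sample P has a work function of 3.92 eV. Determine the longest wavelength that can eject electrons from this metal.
316.29 nm

The threshold wavelength is when the photon energy equals the work function:
hc/λ₀ = φ

Solving for λ₀:
λ₀ = hc/φ = (6.626×10⁻³⁴ J·s)(3×10⁸ m/s) / (3.92 eV × 1.602×10⁻¹⁹ J/eV)
λ₀ = 316.29 nm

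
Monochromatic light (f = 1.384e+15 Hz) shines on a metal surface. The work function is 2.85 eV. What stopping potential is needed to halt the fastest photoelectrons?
2.8738 V

The stopping potential V_s satisfies: eV_s = KE_max

First, find KE_max using Einstein's equation:
E_photon = hf = (6.626×10⁻³⁴ J·s)(1.384e+15 Hz) = 5.7238 eV
KE_max = E_photon - φ = 5.7238 - 2.85 = 2.8738 eV

Since eV_s = KE_max:
V_s = KE_max/e = 2.8738 V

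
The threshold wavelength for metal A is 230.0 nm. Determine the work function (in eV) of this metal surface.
5.39 eV

At the threshold wavelength, photon energy equals work function:
φ = hc/λ₀

Calculating:
φ = (6.626×10⁻³⁴ J·s)(3×10⁸ m/s) / (230.0×10⁻⁹ m)
φ = 5.39 eV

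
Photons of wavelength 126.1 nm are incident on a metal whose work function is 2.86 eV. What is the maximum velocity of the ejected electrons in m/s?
1.5661e+06 m/s

First, find the maximum kinetic energy:
E_photon = hc/λ = 9.8322 eV
KE_max = E_photon - φ = 9.8322 - 2.86 = 6.9722 eV

Convert to Joules: KE_max = 6.9722 × 1.602×10⁻¹⁹ J = 1.1171e-18 J

Then use KE = ½mv² to find velocity:
v = √(2·KE/m) = √(2 × 1.1171e-18 J / 9.109e-31 kg)
v = 1.5661e+06 m/s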